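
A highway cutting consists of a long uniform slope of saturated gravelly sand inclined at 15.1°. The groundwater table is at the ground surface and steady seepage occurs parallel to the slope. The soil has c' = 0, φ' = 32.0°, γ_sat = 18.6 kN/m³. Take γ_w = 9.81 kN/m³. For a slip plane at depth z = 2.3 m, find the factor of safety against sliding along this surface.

With seepage parallel to the slope and the water table at the surface, the effective normal stress on the slip plane uses the buoyant unit weight γ' = γ_sat − γ_w while the driving shear stress uses γ_sat:
FS = [c' + γ' z cos²β tanφ'] / [γ_sat z sinβ cosβ]
(For c' = 0 this reduces to FS = (γ'/γ_sat)·tanφ'/tanβ.)
γ' = 18.6 − 9.81 = 8.79 kN/m³
Numerator = 0.0 + 8.79·2.3·cos²15.1°·tan32.0° = 0.0 + 8.79·2.3·0.9321·0.6249 = 11.776 kPa
Denominator = 18.6·2.3·sin15.1°·cos15.1° = 18.6·2.3·0.2605·0.9655 = 10.760 kPa
FS = 11.776 / 10.760 = 1.094

FS = 1.09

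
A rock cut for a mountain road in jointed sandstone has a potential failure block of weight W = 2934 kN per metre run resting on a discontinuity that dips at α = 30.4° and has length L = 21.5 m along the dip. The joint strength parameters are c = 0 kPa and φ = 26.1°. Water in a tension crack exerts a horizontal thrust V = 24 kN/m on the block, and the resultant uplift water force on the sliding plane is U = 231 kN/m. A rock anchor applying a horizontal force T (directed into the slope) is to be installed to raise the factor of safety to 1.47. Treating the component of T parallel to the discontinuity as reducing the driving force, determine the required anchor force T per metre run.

T = 721 kN/m

Resolving forces along and normal to the sliding plane, with the horizontal anchor force T adding T·sinα to the effective normal force and T·cosα acting up the plane against the driving force:
FS = [cL + (W cosα − U − V sinα + T sinα) tanφ] / [W sinα + V cosα − T cosα]
Without the anchor: N' = 2287.5 kN/m, driving T_d = 1505.4 kN/m, resisting R = 0·21.5 + 2287.5·tan26.1° = 1120.6 kN/m, FS = 0.74.
Setting FS = 1.47 and solving for T:
1.47·(1505.4 − T cos30.4°) = 1120.6 + T sin30.4°·tan26.1°
T·(sin30.4°·tan26.1° + 1.47·cos30.4°) = 1.47·1505.4 − 1120.6
T·(0.5060·0.4899 + 1.47·0.8625) = 2212.9 − 1120.6 = 1092.3
T·1.5158 = 1092.3
T = 720.6 kN/m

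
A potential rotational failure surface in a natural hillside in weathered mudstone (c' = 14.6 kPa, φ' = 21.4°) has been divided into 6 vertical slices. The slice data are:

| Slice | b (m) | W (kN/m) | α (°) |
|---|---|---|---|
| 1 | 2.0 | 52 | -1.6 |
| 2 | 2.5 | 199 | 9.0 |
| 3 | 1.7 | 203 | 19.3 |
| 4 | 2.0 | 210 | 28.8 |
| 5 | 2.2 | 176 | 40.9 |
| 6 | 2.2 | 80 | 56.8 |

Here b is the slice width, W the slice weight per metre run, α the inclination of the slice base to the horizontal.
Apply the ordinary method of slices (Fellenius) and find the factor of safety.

Ordinary method of slices: FS = Σ[c'·Δl_i + (W_i cosα_i)·tanφ'] / Σ W_i sinα_i, with Δl_i = b_i / cosα_i.
Slice 1: Δl = 2.0/cos(-1.6°) = 2.001 m; N'_1 = 52·cos(-1.6°) = 52.0; c'Δl = 29.21; W sinα = -1.5
Slice 2: Δl = 2.5/cos9.0° = 2.531 m; N'_2 = 199·cos9.0° = 196.5; c'Δl = 36.95; W sinα = 31.1
Slice 3: Δl = 1.7/cos19.3° = 1.801 m; N'_3 = 203·cos19.3° = 191.6; c'Δl = 26.30; W sinα = 67.1
Slice 4: Δl = 2.0/cos28.8° = 2.282 m; N'_4 = 210·cos28.8° = 184.0; c'Δl = 33.32; W sinα = 101.2
Slice 5: Δl = 2.2/cos40.9° = 2.911 m; N'_5 = 176·cos40.9° = 133.0; c'Δl = 42.50; W sinα = 115.2
Slice 6: Δl = 2.2/cos56.8° = 4.018 m; N'_6 = 80·cos56.8° = 43.8; c'Δl = 58.66; W sinα = 66.9
Σc'Δl = 226.9 kN/m; ΣN' = 801.0 kN/m; ΣW sinα = 380.1 kN/m
Resisting = 226.9 + 801.0·tan21.4° = 226.9 + 313.9 = 540.8 kN/m
FS = 540.8 / 380.1 = 1.423

FS = 1.42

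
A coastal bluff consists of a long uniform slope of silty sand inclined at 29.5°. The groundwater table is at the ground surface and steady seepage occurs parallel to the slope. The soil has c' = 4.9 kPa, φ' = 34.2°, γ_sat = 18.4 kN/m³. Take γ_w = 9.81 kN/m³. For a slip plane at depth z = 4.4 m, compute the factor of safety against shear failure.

With seepage parallel to the slope and the water table at the surface, the effective normal stress on the slip plane uses the buoyant unit weight γ' = γ_sat − γ_w while the driving shear stress uses γ_sat:
FS = [c' + γ' z cos²β tanφ'] / [γ_sat z sinβ cosβ]
γ' = 18.4 − 9.81 = 8.59 kN/m³
Numerator = 4.9 + 8.59·4.4·cos²29.5°·tan34.2° = 4.9 + 8.59·4.4·0.7575·0.6796 = 24.358 kPa
Denominator = 18.4·4.4·sin29.5°·cos29.5° = 18.4·4.4·0.4924·0.8704 = 34.698 kPa
FS = 24.358 / 34.698 = 0.702

FS = 0.70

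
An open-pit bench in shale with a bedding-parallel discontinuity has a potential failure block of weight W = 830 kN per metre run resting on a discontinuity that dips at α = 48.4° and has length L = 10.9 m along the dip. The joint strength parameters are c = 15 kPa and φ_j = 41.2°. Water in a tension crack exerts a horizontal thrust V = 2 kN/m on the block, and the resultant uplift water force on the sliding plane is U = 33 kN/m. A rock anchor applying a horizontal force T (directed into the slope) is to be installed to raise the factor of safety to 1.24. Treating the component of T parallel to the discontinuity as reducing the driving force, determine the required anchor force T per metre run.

T = 105 kN/m

Resolving forces along and normal to the sliding plane, with the horizontal anchor force T adding T·sinα to the effective normal force and T·cosα acting up the plane against the driving force:
FS = [cL + (W cosα − U − V sinα + T sinα) tanφ_j] / [W sinα + V cosα − T cosα]
Without the anchor: N' = 516.6 kN/m, driving T_d = 622.0 kN/m, resisting R = 15·10.9 + 516.6·tan41.2° = 615.7 kN/m, FS = 0.99.
Setting FS = 1.24 and solving for T:
1.24·(622.0 − T cos48.4°) = 615.7 + T sin48.4°·tan41.2°
T·(sin48.4°·tan41.2° + 1.24·cos48.4°) = 1.24·622.0 − 615.7
T·(0.7478·0.8754 + 1.24·0.6639) = 771.3 − 615.7 = 155.6
T·1.4779 = 155.6
T = 105.3 kN/m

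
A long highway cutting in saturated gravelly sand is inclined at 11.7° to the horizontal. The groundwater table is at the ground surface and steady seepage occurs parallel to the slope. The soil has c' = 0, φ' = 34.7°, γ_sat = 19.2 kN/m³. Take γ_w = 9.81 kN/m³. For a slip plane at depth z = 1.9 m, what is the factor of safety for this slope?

With seepage parallel to the slope and the water table at the surface, the effective normal stress on the slip plane uses the buoyant unit weight γ' = γ_sat − γ_w while the driving shear stress uses γ_sat:
FS = [c' + γ' z cos²β tanφ'] / [γ_sat z sinβ cosβ]
(For c' = 0 this reduces to FS = (γ'/γ_sat)·tanφ'/tanβ.)
γ' = 19.2 − 9.81 = 9.39 kN/m³
Numerator = 0.0 + 9.39·1.9·cos²11.7°·tan34.7° = 0.0 + 9.39·1.9·0.9589·0.6924 = 11.846 kPa
Denominator = 19.2·1.9·sin11.7°·cos11.7° = 19.2·1.9·0.2028·0.9792 = 7.244 kPa
FS = 11.846 / 7.244 = 1.635

FS = 1.64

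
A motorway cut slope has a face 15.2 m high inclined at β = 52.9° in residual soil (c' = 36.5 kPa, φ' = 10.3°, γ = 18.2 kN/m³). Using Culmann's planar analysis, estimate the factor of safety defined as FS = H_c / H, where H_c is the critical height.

H_c = (4c'/γ) · sinβ cosφ' / [1 − cos(β − φ')]
    = (4·36.5/18.2) · sin52.9°·cos10.3° / [1 − cos42.6°]
    = 8.022 · 0.7847 / 0.2639 = 23.85 m
FS = H_c / H = 23.85 / 15.2 = 1.569

FS = 1.57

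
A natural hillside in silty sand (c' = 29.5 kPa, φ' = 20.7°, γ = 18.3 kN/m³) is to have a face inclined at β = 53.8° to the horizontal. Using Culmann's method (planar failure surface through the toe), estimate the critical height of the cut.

Culmann's analysis gives the critical failure plane at α_cr = (β + φ')/2 = (53.8 + 20.7)/2 = 37.2°, and the critical height
H_c = (4c'/γ) · sinβ cosφ' / [1 − cos(β − φ')]
    = (4·29.5/18.3) · sin53.8°·cos20.7° / [1 − cos(33.1°)]
    = 6.448 · 0.8070·0.9354 / [1 − 0.8377]
    = 6.448 · 0.7549 / 0.1623
    = 29.99 m

H_c = 29.99 m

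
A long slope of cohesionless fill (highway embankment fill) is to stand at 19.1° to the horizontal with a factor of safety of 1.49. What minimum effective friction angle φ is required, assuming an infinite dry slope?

FS = tanφ/tanβ ⇒ tanφ = FS · tanβ = 1.49 · tan19.1° = 0.5160
φ = arctan(0.5160) = 27.29°

φ = 27.3°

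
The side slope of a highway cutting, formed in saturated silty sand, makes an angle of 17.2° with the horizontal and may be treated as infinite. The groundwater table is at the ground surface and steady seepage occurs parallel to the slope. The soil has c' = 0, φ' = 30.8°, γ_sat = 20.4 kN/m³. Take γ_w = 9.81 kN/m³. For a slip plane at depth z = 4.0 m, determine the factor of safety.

With seepage parallel to the slope and the water table at the surface, the effective normal stress on the slip plane uses the buoyant unit weight γ' = γ_sat − γ_w while the driving shear stress uses γ_sat:
FS = [c' + γ' z cos²β tanφ'] / [γ_sat z sinβ cosβ]
(For c' = 0 this reduces to FS = (γ'/γ_sat)·tanφ'/tanβ.)
γ' = 20.4 − 9.81 = 10.59 kN/m³
Numerator = 0.0 + 10.59·4.0·cos²17.2°·tan30.8° = 0.0 + 10.59·4.0·0.9126·0.5961 = 23.044 kPa
Denominator = 20.4·4.0·sin17.2°·cos17.2° = 20.4·4.0·0.2957·0.9553 = 23.051 kPa
FS = 23.044 / 23.051 = 1.000

FS = 1.00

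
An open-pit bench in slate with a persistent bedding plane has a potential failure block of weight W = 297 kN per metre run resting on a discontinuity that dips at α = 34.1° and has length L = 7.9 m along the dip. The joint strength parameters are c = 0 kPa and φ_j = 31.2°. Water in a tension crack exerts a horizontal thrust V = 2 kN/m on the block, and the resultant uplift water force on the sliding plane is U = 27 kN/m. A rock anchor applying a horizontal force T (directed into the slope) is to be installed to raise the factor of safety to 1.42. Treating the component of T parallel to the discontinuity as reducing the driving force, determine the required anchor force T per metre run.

Resolving forces along and normal to the sliding plane, with the horizontal anchor force T adding T·sinα to the effective normal force and T·cosα acting up the plane against the driving force:
FS = [cL + (W cosα − U − V sinα + T sinα) tanφ_j] / [W sinα + V cosα − T cosα]
Without the anchor: N' = 217.8 kN/m, driving T_d = 168.2 kN/m, resisting R = 0·7.9 + 217.8·tan31.2° = 131.9 kN/m, FS = 0.78.
Setting FS = 1.42 and solving for T:
1.42·(168.2 − T cos34.1°) = 131.9 + T sin34.1°·tan31.2°
T·(sin34.1°·tan31.2° + 1.42·cos34.1°) = 1.42·168.2 − 131.9
T·(0.5606·0.6056 + 1.42·0.8281) = 238.8 − 131.9 = 106.9
T·1.5154 = 106.9
T = 70.5 kN/m

T = 71 kN/m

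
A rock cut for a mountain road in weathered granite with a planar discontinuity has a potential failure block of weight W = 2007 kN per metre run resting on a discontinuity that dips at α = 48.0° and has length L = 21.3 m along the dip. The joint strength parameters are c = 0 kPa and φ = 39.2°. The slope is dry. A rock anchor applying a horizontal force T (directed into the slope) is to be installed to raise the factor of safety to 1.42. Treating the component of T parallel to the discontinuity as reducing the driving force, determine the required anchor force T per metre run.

Resolving forces along and normal to the sliding plane, with the horizontal anchor force T adding T·sinα to the effective normal force and T·cosα acting up the plane against the driving force:
FS = [cL + (W cosα + T sinα) tanφ] / [W sinα − T cosα]
Without the anchor: N' = 1342.9 kN/m, driving T_d = 1491.5 kN/m, resisting R = 0·21.3 + 1342.9·tan39.2° = 1095.3 kN/m, FS = 0.73.
Setting FS = 1.42 and solving for T:
1.42·(1491.5 − T cos48.0°) = 1095.3 + T sin48.0°·tan39.2°
T·(sin48.0°·tan39.2° + 1.42·cos48.0°) = 1.42·1491.5 − 1095.3
T·(0.7431·0.8156 + 1.42·0.6691) = 2117.9 − 1095.3 = 1022.6
T·1.5563 = 1022.6
T = 657.1 kN/m

T = 657 kN/m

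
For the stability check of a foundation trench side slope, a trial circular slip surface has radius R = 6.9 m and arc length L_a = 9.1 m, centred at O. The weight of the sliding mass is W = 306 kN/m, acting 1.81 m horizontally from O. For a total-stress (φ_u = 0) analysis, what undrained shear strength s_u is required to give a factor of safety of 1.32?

s_u = 11.6 kPa

FS = s_u·L_a·R / (W·d), so s_u = FS·W·d / (L_a·R).
s_u = 1.32·306·1.81 / (9.10·6.9) = 731.1 / 62.79 = 11.64 kPa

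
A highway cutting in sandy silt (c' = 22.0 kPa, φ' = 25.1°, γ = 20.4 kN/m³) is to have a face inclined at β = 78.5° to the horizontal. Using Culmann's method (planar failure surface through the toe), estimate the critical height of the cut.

H_c = 9.48 m

Culmann's analysis gives the critical failure plane at α_cr = (β + φ')/2 = (78.5 + 25.1)/2 = 51.8°, and the critical height
H_c = (4c'/γ) · sinβ cosφ' / [1 − cos(β − φ')]
    = (4·22.0/20.4) · sin78.5°·cos25.1° / [1 − cos(53.4°)]
    = 4.314 · 0.9799·0.9056 / [1 − 0.5962]
    = 4.314 · 0.8874 / 0.4038
    = 9.48 m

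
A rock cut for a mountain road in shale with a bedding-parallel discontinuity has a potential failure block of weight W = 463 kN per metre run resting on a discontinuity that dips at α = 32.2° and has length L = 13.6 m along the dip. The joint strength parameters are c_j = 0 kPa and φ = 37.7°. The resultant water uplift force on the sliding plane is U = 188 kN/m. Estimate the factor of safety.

Resolving the block weight along and normal to the plane and applying the Mohr–Coulomb strength on the joint:
N' = W cosα − U = 463·cos32.2° − 188 = 203.8 kN/m
Driving force T = W sinα = 463·sin32.2° = 246.7 kN/m
Resisting force R = c_j·L + N'·tanφ = 0·13.6 + 203.8·tan37.7° = 0.0 + 157.5 = 157.5 kN/m
FS = R / T = 157.5 / 246.7 = 0.638

FS = 0.64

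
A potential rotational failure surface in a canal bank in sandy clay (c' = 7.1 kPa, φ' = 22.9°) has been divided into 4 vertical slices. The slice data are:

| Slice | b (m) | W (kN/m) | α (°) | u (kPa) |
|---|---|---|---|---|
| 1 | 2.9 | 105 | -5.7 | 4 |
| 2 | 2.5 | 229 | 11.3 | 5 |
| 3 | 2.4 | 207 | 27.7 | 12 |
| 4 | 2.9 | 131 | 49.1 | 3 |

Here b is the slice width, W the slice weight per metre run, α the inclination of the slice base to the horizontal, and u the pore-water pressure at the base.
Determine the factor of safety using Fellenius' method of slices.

FS = 1.36

Ordinary method of slices: FS = Σ[c'·Δl_i + (W_i cosα_i − u_i·Δl_i)·tanφ'] / Σ W_i sinα_i, with Δl_i = b_i / cosα_i.
Slice 1: Δl = 2.9/cos(-5.7°) = 2.914 m; N'_1 = 105·cos(-5.7°) − 4·2.914 = 92.8; c'Δl = 20.69; W sinα = -10.4
Slice 2: Δl = 2.5/cos11.3° = 2.549 m; N'_2 = 229·cos11.3° − 5·2.549 = 211.8; c'Δl = 18.10; W sinα = 44.9
Slice 3: Δl = 2.4/cos27.7° = 2.711 m; N'_3 = 207·cos27.7° − 12·2.711 = 150.7; c'Δl = 19.25; W sinα = 96.2
Slice 4: Δl = 2.9/cos49.1° = 4.429 m; N'_4 = 131·cos49.1° − 3·4.429 = 72.5; c'Δl = 31.45; W sinα = 99.0
Σc'Δl = 89.5 kN/m; ΣN' = 527.9 kN/m; ΣW sinα = 229.7 kN/m
Resisting = 89.5 + 527.9·tan22.9° = 89.5 + 223.0 = 312.5 kN/m
FS = 312.5 / 229.7 = 1.360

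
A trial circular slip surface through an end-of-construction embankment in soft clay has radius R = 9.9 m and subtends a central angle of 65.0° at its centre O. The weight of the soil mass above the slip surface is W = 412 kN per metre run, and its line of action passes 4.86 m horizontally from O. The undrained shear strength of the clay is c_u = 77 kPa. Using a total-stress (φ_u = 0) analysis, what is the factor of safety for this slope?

Taking moments about the centre O, the resisting moment is provided by the undrained shear strength acting along the arc:
Arc length L_a = R·θ = 9.9·(65.0°·π/180) = 9.9·1.1345 = 11.23 m
M_R = c_u·L_a·R = 77·11.23·9.9 = 8561.5 kN·m/m
M_D = W·d = 412·4.86 = 2002.3 kN·m/m
FS = M_R / M_D = 8561.5 / 2002.3 = 4.276

FS = 4.28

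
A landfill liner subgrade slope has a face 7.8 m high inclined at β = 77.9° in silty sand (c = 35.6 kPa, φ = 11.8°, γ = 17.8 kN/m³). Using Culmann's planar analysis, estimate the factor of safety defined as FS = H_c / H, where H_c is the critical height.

H_c = (4c/γ) · sinβ cosφ / [1 − cos(β − φ)]
    = (4·35.6/17.8) · sin77.9°·cos11.8° / [1 − cos66.1°]
    = 8.000 · 0.9571 / 0.5949 = 12.87 m
FS = H_c / H = 12.87 / 7.8 = 1.650

FS = 1.65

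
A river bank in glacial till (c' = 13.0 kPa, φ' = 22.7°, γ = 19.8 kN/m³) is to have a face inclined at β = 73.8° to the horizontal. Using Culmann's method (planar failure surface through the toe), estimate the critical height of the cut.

H_c = 6.25 m

Culmann's analysis gives the critical failure plane at α_cr = (β + φ')/2 = (73.8 + 22.7)/2 = 48.2°, and the critical height
H_c = (4c'/γ) · sinβ cosφ' / [1 − cos(β − φ')]
    = (4·13.0/19.8) · sin73.8°·cos22.7° / [1 − cos(51.1°)]
    = 2.626 · 0.9603·0.9225 / [1 − 0.6280]
    = 2.626 · 0.8859 / 0.3720
    = 6.25 m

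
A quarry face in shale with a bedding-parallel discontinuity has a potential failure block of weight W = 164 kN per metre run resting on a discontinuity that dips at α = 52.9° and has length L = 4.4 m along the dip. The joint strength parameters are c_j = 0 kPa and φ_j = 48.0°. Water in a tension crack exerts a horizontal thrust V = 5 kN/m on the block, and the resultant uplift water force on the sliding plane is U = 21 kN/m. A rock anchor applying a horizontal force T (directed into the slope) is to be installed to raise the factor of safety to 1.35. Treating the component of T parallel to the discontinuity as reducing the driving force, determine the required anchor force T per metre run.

Resolving forces along and normal to the sliding plane, with the horizontal anchor force T adding T·sinα to the effective normal force and T·cosα acting up the plane against the driving force:
FS = [c_jL + (W cosα − U − V sinα + T sinα) tanφ_j] / [W sinα + V cosα − T cosα]
Without the anchor: N' = 73.9 kN/m, driving T_d = 133.8 kN/m, resisting R = 0·4.4 + 73.9·tan48.0° = 82.1 kN/m, FS = 0.61.
Setting FS = 1.35 and solving for T:
1.35·(133.8 − T cos52.9°) = 82.1 + T sin52.9°·tan48.0°
T·(sin52.9°·tan48.0° + 1.35·cos52.9°) = 1.35·133.8 − 82.1
T·(0.7976·1.1106 + 1.35·0.6032) = 180.7 − 82.1 = 98.5
T·1.7001 = 98.5
T = 58.0 kN/m

T = 58 kN/m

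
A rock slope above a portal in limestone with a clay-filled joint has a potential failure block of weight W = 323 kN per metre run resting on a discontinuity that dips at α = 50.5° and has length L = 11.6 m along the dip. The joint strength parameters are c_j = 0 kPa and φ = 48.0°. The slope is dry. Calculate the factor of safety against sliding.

FS = 0.92

Resolving the block weight along and normal to the plane and applying the Mohr–Coulomb strength on the joint:
N' = W cosα = 323·cos50.5° = 205.5 kN/m
Driving force T = W sinα = 323·sin50.5° = 249.2 kN/m
Resisting force R = c_j·L + N'·tanφ = 0·11.6 + 205.5·tan48.0° = 0.0 + 228.2 = 228.2 kN/m
FS = R / T = 228.2 / 249.2 = 0.916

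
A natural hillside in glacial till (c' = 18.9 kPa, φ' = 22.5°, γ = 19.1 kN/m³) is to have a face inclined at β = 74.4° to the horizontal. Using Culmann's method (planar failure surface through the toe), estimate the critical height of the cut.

Culmann's analysis gives the critical failure plane at α_cr = (β + φ')/2 = (74.4 + 22.5)/2 = 48.5°, and the critical height
H_c = (4c'/γ) · sinβ cosφ' / [1 − cos(β − φ')]
    = (4·18.9/19.1) · sin74.4°·cos22.5° / [1 − cos(51.9°)]
    = 3.958 · 0.9632·0.9239 / [1 − 0.6170]
    = 3.958 · 0.8898 / 0.3830
    = 9.20 m

H_c = 9.20 m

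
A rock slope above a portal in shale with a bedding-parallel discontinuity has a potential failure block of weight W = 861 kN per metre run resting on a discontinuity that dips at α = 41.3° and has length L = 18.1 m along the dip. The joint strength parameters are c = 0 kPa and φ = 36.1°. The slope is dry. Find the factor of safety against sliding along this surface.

Resolving the block weight along and normal to the plane and applying the Mohr–Coulomb strength on the joint:
N' = W cosα = 861·cos41.3° = 646.8 kN/m
Driving force T = W sinα = 861·sin41.3° = 568.3 kN/m
Resisting force R = c·L + N'·tanφ = 0·18.1 + 646.8·tan36.1° = 0.0 + 471.7 = 471.7 kN/m
FS = R / T = 471.7 / 568.3 = 0.830

FS = 0.83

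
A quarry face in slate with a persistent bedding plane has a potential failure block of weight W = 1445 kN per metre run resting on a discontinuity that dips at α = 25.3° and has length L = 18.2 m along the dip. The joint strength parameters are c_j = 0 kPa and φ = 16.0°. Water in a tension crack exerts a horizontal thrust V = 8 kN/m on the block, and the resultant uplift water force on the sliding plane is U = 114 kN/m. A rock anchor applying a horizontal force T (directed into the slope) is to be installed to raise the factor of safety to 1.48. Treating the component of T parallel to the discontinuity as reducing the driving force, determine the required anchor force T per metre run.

T = 400 kN/m

Resolving forces along and normal to the sliding plane, with the horizontal anchor force T adding T·sinα to the effective normal force and T·cosα acting up the plane against the driving force:
FS = [c_jL + (W cosα − U − V sinα + T sinα) tanφ] / [W sinα + V cosα − T cosα]
Without the anchor: N' = 1189.0 kN/m, driving T_d = 624.8 kN/m, resisting R = 0·18.2 + 1189.0·tan16.0° = 340.9 kN/m, FS = 0.55.
Setting FS = 1.48 and solving for T:
1.48·(624.8 − T cos25.3°) = 340.9 + T sin25.3°·tan16.0°
T·(sin25.3°·tan16.0° + 1.48·cos25.3°) = 1.48·624.8 − 340.9
T·(0.4274·0.2867 + 1.48·0.9041) = 924.7 − 340.9 = 583.7
T·1.4606 = 583.7
T = 399.6 kN/m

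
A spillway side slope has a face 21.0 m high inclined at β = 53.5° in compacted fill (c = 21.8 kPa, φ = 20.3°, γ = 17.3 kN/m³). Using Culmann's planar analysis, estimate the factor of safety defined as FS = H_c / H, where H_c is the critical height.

H_c = (4c/γ) · sinβ cosφ / [1 − cos(β − φ)]
    = (4·21.8/17.3) · sin53.5°·cos20.3° / [1 − cos33.2°]
    = 5.040 · 0.7539 / 0.1632 = 23.28 m
FS = H_c / H = 23.28 / 21.0 = 1.109

FS = 1.11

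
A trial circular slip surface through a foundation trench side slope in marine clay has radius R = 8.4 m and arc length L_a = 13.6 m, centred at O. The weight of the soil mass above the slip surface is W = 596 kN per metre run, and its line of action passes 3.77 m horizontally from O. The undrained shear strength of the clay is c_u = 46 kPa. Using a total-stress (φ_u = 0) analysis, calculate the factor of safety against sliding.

FS = 2.34

Taking moments about the centre O, the resisting moment is provided by the undrained shear strength acting along the arc:
M_R = c_u·L_a·R = 46·13.60·8.4 = 5255.0 kN·m/m
M_D = W·d = 596·3.77 = 2246.9 kN·m/m
FS = M_R / M_D = 5255.0 / 2246.9 = 2.339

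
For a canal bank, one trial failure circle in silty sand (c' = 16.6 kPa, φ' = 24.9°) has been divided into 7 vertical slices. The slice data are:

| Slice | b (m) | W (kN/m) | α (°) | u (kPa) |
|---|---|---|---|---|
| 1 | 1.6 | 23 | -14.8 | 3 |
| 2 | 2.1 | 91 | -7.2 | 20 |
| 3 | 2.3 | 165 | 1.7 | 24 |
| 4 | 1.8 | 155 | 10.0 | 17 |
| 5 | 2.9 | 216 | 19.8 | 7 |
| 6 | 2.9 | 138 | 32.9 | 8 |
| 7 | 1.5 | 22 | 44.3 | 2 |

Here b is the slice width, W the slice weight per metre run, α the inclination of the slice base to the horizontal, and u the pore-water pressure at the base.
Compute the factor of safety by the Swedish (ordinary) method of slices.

FS = 3.05

Ordinary method of slices: FS = Σ[c'·Δl_i + (W_i cosα_i − u_i·Δl_i)·tanφ'] / Σ W_i sinα_i, with Δl_i = b_i / cosα_i.
Slice 1: Δl = 1.6/cos(-14.8°) = 1.655 m; N'_1 = 23·cos(-14.8°) − 3·1.655 = 17.3; c'Δl = 27.47; W sinα = -5.9
Slice 2: Δl = 2.1/cos(-7.2°) = 2.117 m; N'_2 = 91·cos(-7.2°) − 20·2.117 = 47.9; c'Δl = 35.14; W sinα = -11.4
Slice 3: Δl = 2.3/cos1.7° = 2.301 m; N'_3 = 165·cos1.7° − 24·2.301 = 109.7; c'Δl = 38.20; W sinα = 4.9
Slice 4: Δl = 1.8/cos10.0° = 1.828 m; N'_4 = 155·cos10.0° − 17·1.828 = 121.6; c'Δl = 30.34; W sinα = 26.9
Slice 5: Δl = 2.9/cos19.8° = 3.082 m; N'_5 = 216·cos19.8° − 7·3.082 = 181.7; c'Δl = 51.16; W sinα = 73.2
Slice 6: Δl = 2.9/cos32.9° = 3.454 m; N'_6 = 138·cos32.9° − 8·3.454 = 88.2; c'Δl = 57.34; W sinα = 75.0
Slice 7: Δl = 1.5/cos44.3° = 2.096 m; N'_7 = 22·cos44.3° − 2·2.096 = 11.6; c'Δl = 34.79; W sinα = 15.4
Σc'Δl = 274.4 kN/m; ΣN' = 577.9 kN/m; ΣW sinα = 178.0 kN/m
Resisting = 274.4 + 577.9·tan24.9° = 274.4 + 268.3 = 542.7 kN/m
FS = 542.7 / 178.0 = 3.049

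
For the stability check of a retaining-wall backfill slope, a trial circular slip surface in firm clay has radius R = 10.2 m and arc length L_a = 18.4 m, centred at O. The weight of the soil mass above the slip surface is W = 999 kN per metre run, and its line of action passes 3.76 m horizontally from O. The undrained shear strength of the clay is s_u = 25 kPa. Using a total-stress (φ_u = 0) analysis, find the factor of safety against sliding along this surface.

Taking moments about the centre O, the resisting moment is provided by the undrained shear strength acting along the arc:
M_R = s_u·L_a·R = 25·18.40·10.2 = 4692.0 kN·m/m
M_D = W·d = 999·3.76 = 3756.2 kN·m/m
FS = M_R / M_D = 4692.0 / 3756.2 = 1.249

FS = 1.25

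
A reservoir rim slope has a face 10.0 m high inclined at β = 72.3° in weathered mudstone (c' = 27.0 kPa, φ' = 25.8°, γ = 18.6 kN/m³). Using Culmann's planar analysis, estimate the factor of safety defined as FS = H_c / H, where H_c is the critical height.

FS = 1.60

H_c = (4c'/γ) · sinβ cosφ' / [1 − cos(β − φ')]
    = (4·27.0/18.6) · sin72.3°·cos25.8° / [1 − cos46.5°]
    = 5.806 · 0.8577 / 0.3116 = 15.98 m
FS = H_c / H = 15.98 / 10.0 = 1.598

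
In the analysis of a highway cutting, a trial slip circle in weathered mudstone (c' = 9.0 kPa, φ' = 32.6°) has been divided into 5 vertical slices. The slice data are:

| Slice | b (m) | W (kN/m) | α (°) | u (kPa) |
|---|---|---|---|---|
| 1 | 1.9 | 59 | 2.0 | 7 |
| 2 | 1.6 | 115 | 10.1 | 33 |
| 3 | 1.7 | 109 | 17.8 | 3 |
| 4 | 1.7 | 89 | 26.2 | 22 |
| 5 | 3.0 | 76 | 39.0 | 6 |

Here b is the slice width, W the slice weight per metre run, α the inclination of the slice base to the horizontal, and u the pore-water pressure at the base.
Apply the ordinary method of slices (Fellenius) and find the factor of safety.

FS = 1.94

Ordinary method of slices: FS = Σ[c'·Δl_i + (W_i cosα_i − u_i·Δl_i)·tanφ'] / Σ W_i sinα_i, with Δl_i = b_i / cosα_i.
Slice 1: Δl = 1.9/cos2.0° = 1.901 m; N'_1 = 59·cos2.0° − 7·1.901 = 45.7; c'Δl = 17.11; W sinα = 2.1
Slice 2: Δl = 1.6/cos10.1° = 1.625 m; N'_2 = 115·cos10.1° − 33·1.625 = 59.6; c'Δl = 14.63; W sinα = 20.2
Slice 3: Δl = 1.7/cos17.8° = 1.785 m; N'_3 = 109·cos17.8° − 3·1.785 = 98.4; c'Δl = 16.07; W sinα = 33.3
Slice 4: Δl = 1.7/cos26.2° = 1.895 m; N'_4 = 89·cos26.2° − 22·1.895 = 38.2; c'Δl = 17.05; W sinα = 39.3
Slice 5: Δl = 3.0/cos39.0° = 3.860 m; N'_5 = 76·cos39.0° − 6·3.860 = 35.9; c'Δl = 34.74; W sinα = 47.8
Σc'Δl = 99.6 kN/m; ΣN' = 277.7 kN/m; ΣW sinα = 142.7 kN/m
Resisting = 99.6 + 277.7·tan32.6° = 99.6 + 177.6 = 277.2 kN/m
FS = 277.2 / 142.7 = 1.943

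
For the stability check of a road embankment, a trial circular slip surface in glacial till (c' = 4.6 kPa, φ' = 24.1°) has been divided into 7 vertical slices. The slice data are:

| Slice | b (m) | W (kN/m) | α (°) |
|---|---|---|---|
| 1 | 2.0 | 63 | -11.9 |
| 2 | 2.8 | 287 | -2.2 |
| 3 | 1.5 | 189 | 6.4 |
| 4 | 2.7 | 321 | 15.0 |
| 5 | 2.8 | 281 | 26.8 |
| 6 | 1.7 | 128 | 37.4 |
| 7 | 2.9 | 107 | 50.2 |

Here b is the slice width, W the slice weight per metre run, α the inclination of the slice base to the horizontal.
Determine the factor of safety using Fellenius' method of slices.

Ordinary method of slices: FS = Σ[c'·Δl_i + (W_i cosα_i)·tanφ'] / Σ W_i sinα_i, with Δl_i = b_i / cosα_i.
Slice 1: Δl = 2.0/cos(-11.9°) = 2.044 m; N'_1 = 63·cos(-11.9°) = 61.6; c'Δl = 9.40; W sinα = -13.0
Slice 2: Δl = 2.8/cos(-2.2°) = 2.802 m; N'_2 = 287·cos(-2.2°) = 286.8; c'Δl = 12.89; W sinα = -11.0
Slice 3: Δl = 1.5/cos6.4° = 1.509 m; N'_3 = 189·cos6.4° = 187.8; c'Δl = 6.94; W sinα = 21.1
Slice 4: Δl = 2.7/cos15.0° = 2.795 m; N'_4 = 321·cos15.0° = 310.1; c'Δl = 12.86; W sinα = 83.1
Slice 5: Δl = 2.8/cos26.8° = 3.137 m; N'_5 = 281·cos26.8° = 250.8; c'Δl = 14.43; W sinα = 126.7
Slice 6: Δl = 1.7/cos37.4° = 2.140 m; N'_6 = 128·cos37.4° = 101.7; c'Δl = 9.84; W sinα = 77.7
Slice 7: Δl = 2.9/cos50.2° = 4.530 m; N'_7 = 107·cos50.2° = 68.5; c'Δl = 20.84; W sinα = 82.2
Σc'Δl = 87.2 kN/m; ΣN' = 1267.3 kN/m; ΣW sinα = 366.8 kN/m
Resisting = 87.2 + 1267.3·tan24.1° = 87.2 + 566.9 = 654.1 kN/m
FS = 654.1 / 366.8 = 1.783

FS = 1.78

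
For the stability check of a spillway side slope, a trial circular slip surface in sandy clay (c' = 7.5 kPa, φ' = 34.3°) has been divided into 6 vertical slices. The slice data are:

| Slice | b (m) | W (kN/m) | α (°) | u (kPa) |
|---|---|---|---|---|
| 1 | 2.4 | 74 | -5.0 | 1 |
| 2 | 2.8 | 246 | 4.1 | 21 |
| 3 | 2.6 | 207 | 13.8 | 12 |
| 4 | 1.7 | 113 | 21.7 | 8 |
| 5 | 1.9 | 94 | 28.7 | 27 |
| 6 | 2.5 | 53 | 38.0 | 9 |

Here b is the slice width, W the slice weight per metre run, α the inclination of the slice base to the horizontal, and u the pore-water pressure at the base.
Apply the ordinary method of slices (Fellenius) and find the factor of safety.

Ordinary method of slices: FS = Σ[c'·Δl_i + (W_i cosα_i − u_i·Δl_i)·tanφ'] / Σ W_i sinα_i, with Δl_i = b_i / cosα_i.
Slice 1: Δl = 2.4/cos(-5.0°) = 2.409 m; N'_1 = 74·cos(-5.0°) − 1·2.409 = 71.3; c'Δl = 18.07; W sinα = -6.4
Slice 2: Δl = 2.8/cos4.1° = 2.807 m; N'_2 = 246·cos4.1° − 21·2.807 = 186.4; c'Δl = 21.05; W sinα = 17.6
Slice 3: Δl = 2.6/cos13.8° = 2.677 m; N'_3 = 207·cos13.8° − 12·2.677 = 168.9; c'Δl = 20.08; W sinα = 49.4
Slice 4: Δl = 1.7/cos21.7° = 1.830 m; N'_4 = 113·cos21.7° − 8·1.830 = 90.4; c'Δl = 13.72; W sinα = 41.8
Slice 5: Δl = 1.9/cos28.7° = 2.166 m; N'_5 = 94·cos28.7° − 27·2.166 = 24.0; c'Δl = 16.25; W sinα = 45.1
Slice 6: Δl = 2.5/cos38.0° = 3.173 m; N'_6 = 53·cos38.0° − 9·3.173 = 13.2; c'Δl = 23.79; W sinα = 32.6
Σc'Δl = 113.0 kN/m; ΣN' = 554.2 kN/m; ΣW sinα = 180.1 kN/m
Resisting = 113.0 + 554.2·tan34.3° = 113.0 + 378.0 = 491.0 kN/m
FS = 491.0 / 180.1 = 2.727

FS = 2.73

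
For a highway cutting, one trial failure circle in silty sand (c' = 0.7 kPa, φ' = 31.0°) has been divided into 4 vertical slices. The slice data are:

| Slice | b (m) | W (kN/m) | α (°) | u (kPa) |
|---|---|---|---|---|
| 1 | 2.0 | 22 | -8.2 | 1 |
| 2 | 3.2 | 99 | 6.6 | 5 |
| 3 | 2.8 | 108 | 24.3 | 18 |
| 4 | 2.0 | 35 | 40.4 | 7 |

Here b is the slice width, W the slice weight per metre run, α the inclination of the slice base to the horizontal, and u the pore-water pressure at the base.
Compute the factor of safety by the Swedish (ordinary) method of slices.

Ordinary method of slices: FS = Σ[c'·Δl_i + (W_i cosα_i − u_i·Δl_i)·tanφ'] / Σ W_i sinα_i, with Δl_i = b_i / cosα_i.
Slice 1: Δl = 2.0/cos(-8.2°) = 2.021 m; N'_1 = 22·cos(-8.2°) − 1·2.021 = 19.8; c'Δl = 1.41; W sinα = -3.1
Slice 2: Δl = 3.2/cos6.6° = 3.221 m; N'_2 = 99·cos6.6° − 5·3.221 = 82.2; c'Δl = 2.25; W sinα = 11.4
Slice 3: Δl = 2.8/cos24.3° = 3.072 m; N'_3 = 108·cos24.3° − 18·3.072 = 43.1; c'Δl = 2.15; W sinα = 44.4
Slice 4: Δl = 2.0/cos40.4° = 2.626 m; N'_4 = 35·cos40.4° − 7·2.626 = 8.3; c'Δl = 1.84; W sinα = 22.7
Σc'Δl = 7.7 kN/m; ΣN' = 153.4 kN/m; ΣW sinα = 75.4 kN/m
Resisting = 7.7 + 153.4·tan31.0° = 7.7 + 92.2 = 99.8 kN/m
FS = 99.8 / 75.4 = 1.325

FS = 1.32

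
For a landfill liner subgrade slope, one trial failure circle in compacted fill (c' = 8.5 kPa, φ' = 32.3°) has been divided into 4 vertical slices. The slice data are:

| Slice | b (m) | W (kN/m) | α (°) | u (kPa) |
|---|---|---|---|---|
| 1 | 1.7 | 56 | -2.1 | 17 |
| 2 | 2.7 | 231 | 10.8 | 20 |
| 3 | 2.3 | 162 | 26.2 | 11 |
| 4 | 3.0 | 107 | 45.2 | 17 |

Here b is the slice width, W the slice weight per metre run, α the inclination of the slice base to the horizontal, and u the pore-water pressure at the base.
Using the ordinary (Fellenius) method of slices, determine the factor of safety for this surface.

Ordinary method of slices: FS = Σ[c'·Δl_i + (W_i cosα_i − u_i·Δl_i)·tanφ'] / Σ W_i sinα_i, with Δl_i = b_i / cosα_i.
Slice 1: Δl = 1.7/cos(-2.1°) = 1.701 m; N'_1 = 56·cos(-2.1°) − 17·1.701 = 27.0; c'Δl = 14.46; W sinα = -2.1
Slice 2: Δl = 2.7/cos10.8° = 2.749 m; N'_2 = 231·cos10.8° − 20·2.749 = 171.9; c'Δl = 23.36; W sinα = 43.3
Slice 3: Δl = 2.3/cos26.2° = 2.563 m; N'_3 = 162·cos26.2° − 11·2.563 = 117.2; c'Δl = 21.79; W sinα = 71.5
Slice 4: Δl = 3.0/cos45.2° = 4.258 m; N'_4 = 107·cos45.2° − 17·4.258 = 3.0; c'Δl = 36.19; W sinα = 75.9
Σc'Δl = 95.8 kN/m; ΣN' = 319.2 kN/m; ΣW sinα = 188.7 kN/m
Resisting = 95.8 + 319.2·tan32.3° = 95.8 + 201.8 = 297.6 kN/m
FS = 297.6 / 188.7 = 1.577

FS = 1.58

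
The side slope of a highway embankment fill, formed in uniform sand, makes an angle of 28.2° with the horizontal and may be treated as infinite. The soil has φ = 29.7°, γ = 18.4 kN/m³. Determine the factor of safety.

FS = 1.06

For a dry cohesionless infinite slope the factor of safety is FS = tanφ / tanβ.
FS = tan29.7° / tan28.2° = 0.5704 / 0.5362 = 1.064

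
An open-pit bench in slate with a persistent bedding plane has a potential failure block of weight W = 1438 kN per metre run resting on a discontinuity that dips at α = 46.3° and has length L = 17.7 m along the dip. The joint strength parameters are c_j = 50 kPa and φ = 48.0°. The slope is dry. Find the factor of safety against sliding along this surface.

Resolving the block weight along and normal to the plane and applying the Mohr–Coulomb strength on the joint:
N' = W cosα = 1438·cos46.3° = 993.5 kN/m
Driving force T = W sinα = 1438·sin46.3° = 1039.6 kN/m
Resisting force R = c_j·L + N'·tanφ = 50·17.7 + 993.5·tan48.0° = 885.0 + 1103.4 = 1988.4 kN/m
FS = R / T = 1988.4 / 1039.6 = 1.913

FS = 1.91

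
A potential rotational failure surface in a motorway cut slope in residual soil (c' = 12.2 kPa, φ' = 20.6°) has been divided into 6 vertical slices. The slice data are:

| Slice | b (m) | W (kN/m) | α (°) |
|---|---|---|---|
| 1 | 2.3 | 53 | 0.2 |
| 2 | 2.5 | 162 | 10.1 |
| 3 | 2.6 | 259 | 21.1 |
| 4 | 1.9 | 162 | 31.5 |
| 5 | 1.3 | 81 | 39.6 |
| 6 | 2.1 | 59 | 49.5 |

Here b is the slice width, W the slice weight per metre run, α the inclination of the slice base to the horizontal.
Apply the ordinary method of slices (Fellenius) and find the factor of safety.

FS = 1.45

Ordinary method of slices: FS = Σ[c'·Δl_i + (W_i cosα_i)·tanφ'] / Σ W_i sinα_i, with Δl_i = b_i / cosα_i.
Slice 1: Δl = 2.3/cos0.2° = 2.300 m; N'_1 = 53·cos0.2° = 53.0; c'Δl = 28.06; W sinα = 0.2
Slice 2: Δl = 2.5/cos10.1° = 2.539 m; N'_2 = 162·cos10.1° = 159.5; c'Δl = 30.98; W sinα = 28.4
Slice 3: Δl = 2.6/cos21.1° = 2.787 m; N'_3 = 259·cos21.1° = 241.6; c'Δl = 34.00; W sinα = 93.2
Slice 4: Δl = 1.9/cos31.5° = 2.228 m; N'_4 = 162·cos31.5° = 138.1; c'Δl = 27.19; W sinα = 84.6
Slice 5: Δl = 1.3/cos39.6° = 1.687 m; N'_5 = 81·cos39.6° = 62.4; c'Δl = 20.58; W sinα = 51.6
Slice 6: Δl = 2.1/cos49.5° = 3.234 m; N'_6 = 59·cos49.5° = 38.3; c'Δl = 39.45; W sinα = 44.9
Σc'Δl = 180.3 kN/m; ΣN' = 693.0 kN/m; ΣW sinα = 303.0 kN/m
Resisting = 180.3 + 693.0·tan20.6° = 180.3 + 260.5 = 440.7 kN/m
FS = 440.7 / 303.0 = 1.455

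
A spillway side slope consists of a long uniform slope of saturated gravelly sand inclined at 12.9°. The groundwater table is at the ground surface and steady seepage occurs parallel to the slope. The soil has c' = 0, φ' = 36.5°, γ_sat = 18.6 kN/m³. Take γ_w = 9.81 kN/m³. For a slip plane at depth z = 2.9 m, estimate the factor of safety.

FS = 1.53

With seepage parallel to the slope and the water table at the surface, the effective normal stress on the slip plane uses the buoyant unit weight γ' = γ_sat − γ_w while the driving shear stress uses γ_sat:
FS = [c' + γ' z cos²β tanφ'] / [γ_sat z sinβ cosβ]
(For c' = 0 this reduces to FS = (γ'/γ_sat)·tanφ'/tanβ.)
γ' = 18.6 − 9.81 = 8.79 kN/m³
Numerator = 0.0 + 8.79·2.9·cos²12.9°·tan36.5° = 0.0 + 8.79·2.9·0.9502·0.7400 = 17.922 kPa
Denominator = 18.6·2.9·sin12.9°·cos12.9° = 18.6·2.9·0.2233·0.9748 = 11.738 kPa
FS = 17.922 / 11.738 = 1.527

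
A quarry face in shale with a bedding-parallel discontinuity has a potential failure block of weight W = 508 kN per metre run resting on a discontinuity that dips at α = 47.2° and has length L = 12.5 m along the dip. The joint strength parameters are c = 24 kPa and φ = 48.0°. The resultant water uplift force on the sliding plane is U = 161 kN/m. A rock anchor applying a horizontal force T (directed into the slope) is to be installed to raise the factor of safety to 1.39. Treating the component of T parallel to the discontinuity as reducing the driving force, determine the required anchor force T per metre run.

Resolving forces along and normal to the sliding plane, with the horizontal anchor force T adding T·sinα to the effective normal force and T·cosα acting up the plane against the driving force:
FS = [cL + (W cosα − U + T sinα) tanφ] / [W sinα − T cosα]
Without the anchor: N' = 184.2 kN/m, driving T_d = 372.7 kN/m, resisting R = 24·12.5 + 184.2·tan48.0° = 504.5 kN/m, FS = 1.35.
Setting FS = 1.39 and solving for T:
1.39·(372.7 − T cos47.2°) = 504.5 + T sin47.2°·tan48.0°
T·(sin47.2°·tan48.0° + 1.39·cos47.2°) = 1.39·372.7 − 504.5
T·(0.7337·1.1106 + 1.39·0.6794) = 518.1 − 504.5 = 13.6
T·1.7593 = 13.6
T = 7.7 kN/m

T = 8 kN/m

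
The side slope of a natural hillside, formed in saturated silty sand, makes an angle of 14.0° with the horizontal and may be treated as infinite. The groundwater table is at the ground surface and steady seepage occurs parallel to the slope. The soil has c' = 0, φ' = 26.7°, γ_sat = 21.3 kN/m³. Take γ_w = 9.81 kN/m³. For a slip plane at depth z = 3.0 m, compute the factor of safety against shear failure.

FS = 1.09

With seepage parallel to the slope and the water table at the surface, the effective normal stress on the slip plane uses the buoyant unit weight γ' = γ_sat − γ_w while the driving shear stress uses γ_sat:
FS = [c' + γ' z cos²β tanφ'] / [γ_sat z sinβ cosβ]
(For c' = 0 this reduces to FS = (γ'/γ_sat)·tanφ'/tanβ.)
γ' = 21.3 − 9.81 = 11.49 kN/m³
Numerator = 0.0 + 11.49·3.0·cos²14.0°·tan26.7° = 0.0 + 11.49·3.0·0.9415·0.5029 = 16.322 kPa
Denominator = 21.3·3.0·sin14.0°·cos14.0° = 21.3·3.0·0.2419·0.9703 = 15.000 kPa
FS = 16.322 / 15.000 = 1.088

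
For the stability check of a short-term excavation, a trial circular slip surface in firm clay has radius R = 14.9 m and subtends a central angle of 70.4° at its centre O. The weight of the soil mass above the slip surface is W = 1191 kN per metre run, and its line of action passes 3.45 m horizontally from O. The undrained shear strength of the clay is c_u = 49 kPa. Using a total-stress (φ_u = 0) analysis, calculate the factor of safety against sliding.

FS = 3.25

Taking moments about the centre O, the resisting moment is provided by the undrained shear strength acting along the arc:
Arc length L_a = R·θ = 14.9·(70.4°·π/180) = 14.9·1.2287 = 18.31 m
M_R = c_u·L_a·R = 49·18.31·14.9 = 13366.5 kN·m/m
M_D = W·d = 1191·3.45 = 4108.9 kN·m/m
FS = M_R / M_D = 13366.5 / 4108.9 = 3.253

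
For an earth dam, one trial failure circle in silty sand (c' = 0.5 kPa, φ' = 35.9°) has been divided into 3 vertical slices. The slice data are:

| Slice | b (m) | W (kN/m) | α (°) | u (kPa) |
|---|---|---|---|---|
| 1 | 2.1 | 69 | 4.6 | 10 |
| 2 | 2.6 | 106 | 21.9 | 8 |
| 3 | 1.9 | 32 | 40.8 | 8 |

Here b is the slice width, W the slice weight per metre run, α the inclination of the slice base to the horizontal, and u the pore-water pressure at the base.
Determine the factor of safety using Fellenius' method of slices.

FS = 1.46

Ordinary method of slices: FS = Σ[c'·Δl_i + (W_i cosα_i − u_i·Δl_i)·tanφ'] / Σ W_i sinα_i, with Δl_i = b_i / cosα_i.
Slice 1: Δl = 2.1/cos4.6° = 2.107 m; N'_1 = 69·cos4.6° − 10·2.107 = 47.7; c'Δl = 1.05; W sinα = 5.5
Slice 2: Δl = 2.6/cos21.9° = 2.802 m; N'_2 = 106·cos21.9° − 8·2.802 = 75.9; c'Δl = 1.40; W sinα = 39.5
Slice 3: Δl = 1.9/cos40.8° = 2.510 m; N'_3 = 32·cos40.8° − 8·2.510 = 4.1; c'Δl = 1.25; W sinα = 20.9
Σc'Δl = 3.7 kN/m; ΣN' = 127.8 kN/m; ΣW sinα = 66.0 kN/m
Resisting = 3.7 + 127.8·tan35.9° = 3.7 + 92.5 = 96.2 kN/m
FS = 96.2 / 66.0 = 1.458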